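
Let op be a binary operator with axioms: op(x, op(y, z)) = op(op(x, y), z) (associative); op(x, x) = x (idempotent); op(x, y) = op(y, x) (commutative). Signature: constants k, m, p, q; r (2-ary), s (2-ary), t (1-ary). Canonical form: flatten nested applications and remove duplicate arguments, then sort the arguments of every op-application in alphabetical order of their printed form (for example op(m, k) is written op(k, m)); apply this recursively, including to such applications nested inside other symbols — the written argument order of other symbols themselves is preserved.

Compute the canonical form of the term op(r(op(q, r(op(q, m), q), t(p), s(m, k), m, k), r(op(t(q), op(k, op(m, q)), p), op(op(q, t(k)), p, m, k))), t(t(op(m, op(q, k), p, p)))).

Inside:  r(op(q, r(op(q, m), q), t(p), s(m, k), m, k), r(op(t(q), op(k, op(m, q)), p), op(op(q, t(k)), p, m, k)))  →  r(op(k, m, q, r(op(m, q), q), s(m, k), t(p)), r(op(k, m, p, q, t(q)), op(k, m, p, q, t(k))))
Inside:  t(t(op(m, op(q, k), p, p)))  →  t(t(op(k, m, p, q)))
Sort:  op(r(op(k, m, q, r(op(m, q), q), s(m, k), t(p)), r(op(k, m, p, q, t(q)), op(k, m, p, q, t(k)))), t(t(op(k, m, p, q))))

Answer: op(r(op(k, m, q, r(op(m, q), q), s(m, k), t(p)), r(op(k, m, p, q, t(q)), op(k, m, p, q, t(k)))), t(t(op(k, m, p, q))))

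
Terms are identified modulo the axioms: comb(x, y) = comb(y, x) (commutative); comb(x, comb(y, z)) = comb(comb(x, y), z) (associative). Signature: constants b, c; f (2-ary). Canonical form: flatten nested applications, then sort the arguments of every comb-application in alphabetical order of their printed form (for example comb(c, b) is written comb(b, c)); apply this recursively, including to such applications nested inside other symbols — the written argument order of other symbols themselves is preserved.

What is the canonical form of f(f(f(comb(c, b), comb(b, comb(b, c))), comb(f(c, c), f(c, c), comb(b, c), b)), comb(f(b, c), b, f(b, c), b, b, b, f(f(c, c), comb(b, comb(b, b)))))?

Descend into:  comb(f(b, c), b, f(b, c), b, b, b, f(f(c, c), comb(b, comb(b, b))))
Canonicalize subterm:  f(f(c, c), comb(b, comb(b, b)))  →  f(f(c, c), comb(b, b, b))
Sort arguments:  comb(b, b, b, b, f(b, c), f(b, c), f(f(c, c), comb(b, b, b)))
Reassemble:  f(f(f(comb(b, c), comb(b, b, c)), comb(b, b, c, f(c, c), f(c, c))), comb(b, b, b, b, f(b, c), f(b, c), f(f(c, c), comb(b, b, b))))

Answer: f(f(f(comb(b, c), comb(b, b, c)), comb(b, b, c, f(c, c), f(c, c))), comb(b, b, b, b, f(b, c), f(b, c), f(f(c, c), comb(b, b, b))))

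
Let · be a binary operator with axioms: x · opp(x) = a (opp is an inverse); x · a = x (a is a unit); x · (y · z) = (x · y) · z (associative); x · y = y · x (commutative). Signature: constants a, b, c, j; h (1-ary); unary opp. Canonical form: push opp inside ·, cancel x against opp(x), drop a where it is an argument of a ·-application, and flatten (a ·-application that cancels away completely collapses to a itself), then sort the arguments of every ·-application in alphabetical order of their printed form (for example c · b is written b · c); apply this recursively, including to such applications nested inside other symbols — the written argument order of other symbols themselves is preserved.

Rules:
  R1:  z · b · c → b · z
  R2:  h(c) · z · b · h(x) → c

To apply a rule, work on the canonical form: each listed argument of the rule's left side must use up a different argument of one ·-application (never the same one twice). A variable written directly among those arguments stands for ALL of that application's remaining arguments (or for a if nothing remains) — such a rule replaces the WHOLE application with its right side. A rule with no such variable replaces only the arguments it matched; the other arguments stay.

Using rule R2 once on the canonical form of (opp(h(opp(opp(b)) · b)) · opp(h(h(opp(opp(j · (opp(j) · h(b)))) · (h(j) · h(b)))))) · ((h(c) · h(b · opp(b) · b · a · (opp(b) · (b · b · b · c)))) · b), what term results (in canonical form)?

Answer: c

Derivation:
Canonical form:  b · h(b · b · b · c) · h(c) · opp(h(b · b)) · opp(h(h(h(b) · h(b) · h(j))))
Apply R2:  consuming b, h(b · b · b · c), h(c);  x := b · b · b · c, z := opp(h(b · b)) · opp(h(h(h(b) · h(b) · h(j))))
The extension variable absorbs all remaining arguments, so the whole application is rewritten.
Giving:  c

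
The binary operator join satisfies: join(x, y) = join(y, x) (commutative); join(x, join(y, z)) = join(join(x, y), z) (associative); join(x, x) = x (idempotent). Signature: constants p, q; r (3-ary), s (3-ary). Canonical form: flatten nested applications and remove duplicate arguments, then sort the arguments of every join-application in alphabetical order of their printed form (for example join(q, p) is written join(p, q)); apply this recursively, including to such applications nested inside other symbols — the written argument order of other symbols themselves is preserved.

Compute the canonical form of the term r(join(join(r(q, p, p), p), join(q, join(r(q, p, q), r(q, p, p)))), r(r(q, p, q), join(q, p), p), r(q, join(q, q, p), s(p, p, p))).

Answer: r(join(p, q, r(q, p, p), r(q, p, q)), r(r(q, p, q), join(p, q), p), r(q, join(p, q), s(p, p, p)))

Derivation:
Descend into:  join(join(r(q, p, p), p), join(q, join(r(q, p, q), r(q, p, p))))
Merge nested applications:  join(r(q, p, p), p, q, r(q, p, q), r(q, p, p))
Deduplicate:  drop duplicate r(q, p, p)
Sort:  join(p, q, r(q, p, p), r(q, p, q))
Reassemble:  r(join(p, q, r(q, p, p), r(q, p, q)), r(r(q, p, q), join(p, q), p), r(q, join(p, q), s(p, p, p)))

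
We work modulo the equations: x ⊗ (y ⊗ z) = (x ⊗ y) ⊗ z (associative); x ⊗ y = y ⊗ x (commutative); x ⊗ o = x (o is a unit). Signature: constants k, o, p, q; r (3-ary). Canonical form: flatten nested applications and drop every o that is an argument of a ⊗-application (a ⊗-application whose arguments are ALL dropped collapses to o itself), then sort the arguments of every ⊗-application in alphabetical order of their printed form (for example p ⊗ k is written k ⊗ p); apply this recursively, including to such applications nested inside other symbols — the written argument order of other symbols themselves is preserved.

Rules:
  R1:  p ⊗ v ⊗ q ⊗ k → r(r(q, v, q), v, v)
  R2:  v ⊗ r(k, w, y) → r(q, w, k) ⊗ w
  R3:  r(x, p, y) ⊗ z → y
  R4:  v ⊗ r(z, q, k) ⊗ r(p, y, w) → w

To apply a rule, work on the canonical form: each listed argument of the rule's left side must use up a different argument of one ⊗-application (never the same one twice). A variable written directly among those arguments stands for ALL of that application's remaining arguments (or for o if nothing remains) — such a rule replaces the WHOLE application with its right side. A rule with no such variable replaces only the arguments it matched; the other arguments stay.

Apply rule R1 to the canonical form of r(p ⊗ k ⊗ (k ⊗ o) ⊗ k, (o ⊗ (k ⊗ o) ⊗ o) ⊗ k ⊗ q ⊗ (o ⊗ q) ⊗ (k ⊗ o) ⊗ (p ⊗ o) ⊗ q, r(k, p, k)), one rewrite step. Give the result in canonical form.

Answer: r(k ⊗ k ⊗ k ⊗ p, r(r(q, k ⊗ k ⊗ q ⊗ q, q), k ⊗ k ⊗ q ⊗ q, k ⊗ k ⊗ q ⊗ q), r(k, p, k))

Derivation:
Canonical form:  r(k ⊗ k ⊗ k ⊗ p, k ⊗ k ⊗ k ⊗ p ⊗ q ⊗ q ⊗ q, r(k, p, k))
Match R1:  consume k, p, q;  v := k ⊗ k ⊗ q ⊗ q
Every leftover argument binds to the variable; the entire application is replaced.
New term:  r(k ⊗ k ⊗ k ⊗ p, r(r(q, k ⊗ k ⊗ q ⊗ q, q), k ⊗ k ⊗ q ⊗ q, k ⊗ k ⊗ q ⊗ q), r(k, p, k))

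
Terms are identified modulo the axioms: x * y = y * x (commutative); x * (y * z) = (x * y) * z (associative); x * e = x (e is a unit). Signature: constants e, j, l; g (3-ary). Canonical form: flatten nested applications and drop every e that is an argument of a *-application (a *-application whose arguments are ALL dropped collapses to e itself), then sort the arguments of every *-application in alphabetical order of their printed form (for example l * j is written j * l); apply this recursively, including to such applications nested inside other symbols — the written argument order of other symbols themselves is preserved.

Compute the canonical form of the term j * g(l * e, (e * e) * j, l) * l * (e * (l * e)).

Flatten:  j * g(l * e, (e * e) * j, l) * l * e * l * e
Canonicalize subterm:  g(l * e, (e * e) * j, l)  →  g(l, j, l)
Unit:  drop e (×2)
Order the arguments:  g(l, j, l) * j * l * l

Answer: g(l, j, l) * j * l * l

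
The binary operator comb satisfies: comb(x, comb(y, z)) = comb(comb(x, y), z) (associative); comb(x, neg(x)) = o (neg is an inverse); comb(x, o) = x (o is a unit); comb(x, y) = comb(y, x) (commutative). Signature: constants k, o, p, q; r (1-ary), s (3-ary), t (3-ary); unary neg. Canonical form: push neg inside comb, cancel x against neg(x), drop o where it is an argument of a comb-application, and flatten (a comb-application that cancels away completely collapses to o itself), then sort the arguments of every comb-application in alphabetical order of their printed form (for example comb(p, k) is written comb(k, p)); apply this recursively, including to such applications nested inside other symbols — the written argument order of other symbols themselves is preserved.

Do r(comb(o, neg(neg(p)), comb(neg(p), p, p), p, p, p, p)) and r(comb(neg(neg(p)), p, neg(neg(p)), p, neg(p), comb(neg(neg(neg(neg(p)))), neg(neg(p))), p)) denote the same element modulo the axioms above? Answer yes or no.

Answer: yes — both canonical forms are r(comb(p, p, p, p, p, p))

Derivation:
Left:  r(comb(o, neg(neg(p)), comb(neg(p), p, p), p, p, p, p))
  Descend into:  comb(o, neg(neg(p)), comb(neg(p), p, p), p, p, p, p)
  Push neg inside:  distribute neg over comb and collapse double neg
  Collect:  comb(p, p, p, p, p, p)
  Rebuild:  r(comb(p, p, p, p, p, p))
Right:  r(comb(neg(neg(p)), p, neg(neg(p)), p, neg(p), comb(neg(neg(neg(neg(p)))), neg(neg(p))), p))
  Descend into:  comb(neg(neg(p)), p, neg(neg(p)), p, neg(p), comb(neg(neg(neg(neg(p)))), neg(neg(p))), p)
  Push neg inside:  distribute neg over comb and collapse double neg
  Collect terms:  comb(p, p, p, p, p, p)
  Rebuild:  r(comb(p, p, p, p, p, p))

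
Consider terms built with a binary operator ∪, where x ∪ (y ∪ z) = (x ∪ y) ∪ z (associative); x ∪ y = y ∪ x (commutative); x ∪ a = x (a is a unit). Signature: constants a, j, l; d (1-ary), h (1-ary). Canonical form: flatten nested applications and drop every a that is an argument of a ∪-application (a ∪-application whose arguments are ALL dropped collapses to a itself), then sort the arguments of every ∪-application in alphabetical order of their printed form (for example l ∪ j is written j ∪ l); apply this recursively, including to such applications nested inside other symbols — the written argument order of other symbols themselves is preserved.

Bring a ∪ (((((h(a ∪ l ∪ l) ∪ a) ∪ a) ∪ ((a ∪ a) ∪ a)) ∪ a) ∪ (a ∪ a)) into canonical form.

Answer: h(l ∪ l)

Derivation:
Un-nest:  a ∪ h(a ∪ l ∪ l) ∪ a ∪ a ∪ a ∪ a ∪ a ∪ a ∪ a ∪ a
Canonicalize subterm:  h(a ∪ l ∪ l)  →  h(l ∪ l)
Units out:  drop a (×9)
Sort arguments:  h(l ∪ l)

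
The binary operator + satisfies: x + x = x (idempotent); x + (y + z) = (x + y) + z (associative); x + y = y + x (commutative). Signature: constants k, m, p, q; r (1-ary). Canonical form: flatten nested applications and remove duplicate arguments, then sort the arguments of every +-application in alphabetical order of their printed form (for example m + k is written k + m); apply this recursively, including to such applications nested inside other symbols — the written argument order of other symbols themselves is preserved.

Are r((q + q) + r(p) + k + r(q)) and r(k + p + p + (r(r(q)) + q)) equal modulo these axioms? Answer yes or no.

Left:  r((q + q) + r(p) + k + r(q))
  Focus inside:  (q + q) + r(p) + k + r(q)
  Flatten:  q + q + r(p) + k + r(q)
  Drop duplicates:  drop duplicate q
  Sort:  k + q + r(p) + r(q)
  Rebuild:  r(k + q + r(p) + r(q))
Right:  r(k + p + p + (r(r(q)) + q))
  Focus inside:  k + p + p + (r(r(q)) + q)
  Un-nest:  k + p + p + r(r(q)) + q
  Deduplicate:  drop duplicate p
  Order the arguments:  k + p + q + r(r(q))
  Put back:  r(k + p + q + r(r(q)))

Answer: no — r(k + q + r(p) + r(q)) vs r(k + p + q + r(r(q)))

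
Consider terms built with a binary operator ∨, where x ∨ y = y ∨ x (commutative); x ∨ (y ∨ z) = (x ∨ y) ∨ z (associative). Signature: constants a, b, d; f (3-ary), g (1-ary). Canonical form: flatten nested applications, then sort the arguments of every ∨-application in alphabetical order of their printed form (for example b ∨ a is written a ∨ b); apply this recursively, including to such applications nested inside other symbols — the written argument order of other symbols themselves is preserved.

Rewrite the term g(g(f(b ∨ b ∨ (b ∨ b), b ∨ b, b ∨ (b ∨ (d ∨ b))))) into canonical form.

Work inside:  b ∨ (b ∨ (d ∨ b))
Un-nest:  b ∨ b ∨ d ∨ b
Sort:  b ∨ b ∨ b ∨ d
Reassemble:  g(g(f(b ∨ b ∨ b ∨ b, b ∨ b, b ∨ b ∨ b ∨ d)))

Answer: g(g(f(b ∨ b ∨ b ∨ b, b ∨ b, b ∨ b ∨ b ∨ d)))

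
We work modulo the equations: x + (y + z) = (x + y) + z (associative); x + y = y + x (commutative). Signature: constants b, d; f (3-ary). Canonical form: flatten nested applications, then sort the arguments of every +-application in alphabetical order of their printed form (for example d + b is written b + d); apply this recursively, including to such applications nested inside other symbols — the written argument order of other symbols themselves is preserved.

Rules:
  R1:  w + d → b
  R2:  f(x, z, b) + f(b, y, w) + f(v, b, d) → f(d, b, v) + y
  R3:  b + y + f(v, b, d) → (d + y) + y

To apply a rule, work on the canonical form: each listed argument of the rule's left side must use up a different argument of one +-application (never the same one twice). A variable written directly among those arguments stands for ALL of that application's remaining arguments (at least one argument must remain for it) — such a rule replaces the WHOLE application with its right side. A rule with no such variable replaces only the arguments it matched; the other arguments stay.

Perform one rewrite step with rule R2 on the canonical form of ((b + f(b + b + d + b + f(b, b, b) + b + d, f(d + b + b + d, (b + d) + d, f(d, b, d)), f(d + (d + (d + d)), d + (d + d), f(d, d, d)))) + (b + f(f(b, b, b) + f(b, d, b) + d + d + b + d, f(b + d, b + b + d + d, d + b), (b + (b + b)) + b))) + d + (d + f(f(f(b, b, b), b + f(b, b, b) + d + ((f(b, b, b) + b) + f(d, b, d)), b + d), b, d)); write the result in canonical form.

Canonical form:  b + b + d + d + f(b + b + b + b + d + d + f(b, b, b), f(b + b + d + d, b + d + d, f(d, b, d)), f(d + d + d + d, d + d + d, f(d, d, d))) + f(b + d + d + d + f(b, b, b) + f(b, d, b), f(b + d, b + b + d + d, b + d), b + b + b + b) + f(f(f(b, b, b), b + b + d + f(b, b, b) + f(b, b, b) + f(d, b, d), b + d), b, d)
Apply R2:  consuming f(b, b, b), f(b, b, b), f(d, b, d);  v := d, w := b, x := b, y := b, z := b
Giving:  b + b + d + d + f(b + b + b + b + d + d + f(b, b, b), f(b + b + d + d, b + d + d, f(d, b, d)), f(d + d + d + d, d + d + d, f(d, d, d))) + f(b + d + d + d + f(b, b, b) + f(b, d, b), f(b + d, b + b + d + d, b + d), b + b + b + b) + f(f(f(b, b, b), b + b + b + d + f(d, b, d), b + d), b, d)

Answer: b + b + d + d + f(b + b + b + b + d + d + f(b, b, b), f(b + b + d + d, b + d + d, f(d, b, d)), f(d + d + d + d, d + d + d, f(d, d, d))) + f(b + d + d + d + f(b, b, b) + f(b, d, b), f(b + d, b + b + d + d, b + d), b + b + b + b) + f(f(f(b, b, b), b + b + b + d + f(d, b, d), b + d), b, d)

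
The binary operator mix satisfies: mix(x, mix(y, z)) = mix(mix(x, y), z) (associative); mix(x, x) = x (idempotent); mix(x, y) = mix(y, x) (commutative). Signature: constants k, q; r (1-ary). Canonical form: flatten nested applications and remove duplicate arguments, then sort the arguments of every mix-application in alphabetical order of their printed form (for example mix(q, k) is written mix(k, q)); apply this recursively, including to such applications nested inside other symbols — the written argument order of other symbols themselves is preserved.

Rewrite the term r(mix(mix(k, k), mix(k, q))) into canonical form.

Work inside:  mix(mix(k, k), mix(k, q))
Merge nested applications:  mix(k, k, k, q)
Idempotence:  drop duplicate k, k
Sort arguments:  mix(k, q)
Put back:  r(mix(k, q))

Answer: r(mix(k, q))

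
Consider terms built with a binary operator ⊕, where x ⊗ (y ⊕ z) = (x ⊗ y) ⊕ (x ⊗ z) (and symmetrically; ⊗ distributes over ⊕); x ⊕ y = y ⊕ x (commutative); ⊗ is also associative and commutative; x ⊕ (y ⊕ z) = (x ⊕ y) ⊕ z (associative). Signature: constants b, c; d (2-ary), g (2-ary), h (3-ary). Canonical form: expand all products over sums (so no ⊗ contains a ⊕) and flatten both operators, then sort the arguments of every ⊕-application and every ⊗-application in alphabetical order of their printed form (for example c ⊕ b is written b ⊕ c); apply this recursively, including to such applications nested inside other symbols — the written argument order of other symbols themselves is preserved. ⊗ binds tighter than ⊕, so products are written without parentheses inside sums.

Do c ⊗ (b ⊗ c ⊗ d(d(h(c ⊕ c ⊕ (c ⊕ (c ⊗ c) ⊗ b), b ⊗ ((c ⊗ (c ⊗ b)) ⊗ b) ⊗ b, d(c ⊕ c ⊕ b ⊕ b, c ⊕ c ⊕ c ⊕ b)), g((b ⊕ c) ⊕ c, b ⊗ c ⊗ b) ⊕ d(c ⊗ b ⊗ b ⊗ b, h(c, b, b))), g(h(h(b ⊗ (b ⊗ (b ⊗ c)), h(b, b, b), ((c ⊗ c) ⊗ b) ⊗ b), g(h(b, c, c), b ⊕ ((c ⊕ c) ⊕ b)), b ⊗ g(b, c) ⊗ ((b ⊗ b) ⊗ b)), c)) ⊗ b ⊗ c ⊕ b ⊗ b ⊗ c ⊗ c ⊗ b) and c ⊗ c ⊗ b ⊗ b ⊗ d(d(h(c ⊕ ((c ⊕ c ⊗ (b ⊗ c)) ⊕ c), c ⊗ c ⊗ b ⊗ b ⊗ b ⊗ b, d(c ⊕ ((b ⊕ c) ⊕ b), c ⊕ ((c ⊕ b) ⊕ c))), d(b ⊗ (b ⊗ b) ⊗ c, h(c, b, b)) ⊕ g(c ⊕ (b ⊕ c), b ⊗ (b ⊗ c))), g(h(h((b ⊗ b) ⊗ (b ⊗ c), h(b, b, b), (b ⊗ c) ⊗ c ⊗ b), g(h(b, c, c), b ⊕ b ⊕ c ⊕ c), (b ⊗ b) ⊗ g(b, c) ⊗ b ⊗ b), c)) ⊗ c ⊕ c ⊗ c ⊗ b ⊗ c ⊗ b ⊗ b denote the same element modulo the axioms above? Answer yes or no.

Answer: yes — both canonical forms are b ⊗ b ⊗ b ⊗ c ⊗ c ⊗ c ⊕ b ⊗ b ⊗ c ⊗ c ⊗ c ⊗ d(d(h(b ⊗ c ⊗ c ⊕ c ⊕ c ⊕ c, b ⊗ b ⊗ b ⊗ b ⊗ c ⊗ c, d(b ⊕ b ⊕ c ⊕ c, b ⊕ c ⊕ c ⊕ c)), d(b ⊗ b ⊗ b ⊗ c, h(c, b, b)) ⊕ g(b ⊕ c ⊕ c, b ⊗ b ⊗ c)), g(h(h(b ⊗ b ⊗ b ⊗ c, h(b, b, b), b ⊗ b ⊗ c ⊗ c), g(h(b, c, c), b ⊕ b ⊕ c ⊕ c), b ⊗ b ⊗ b ⊗ b ⊗ g(b, c)), c))

Derivation:
Left:  c ⊗ (b ⊗ c ⊗ d(d(h(c ⊕ c ⊕ (c ⊕ (c ⊗ c) ⊗ b), b ⊗ ((c ⊗ (c ⊗ b)) ⊗ b) ⊗ b, d(c ⊕ c ⊕ b ⊕ b, c ⊕ c ⊕ c ⊕ b)), g((b ⊕ c) ⊕ c, b ⊗ c ⊗ b) ⊕ d(c ⊗ b ⊗ b ⊗ b, h(c, b, b))), g(h(h(b ⊗ (b ⊗ (b ⊗ c)), h(b, b, b), ((c ⊗ c) ⊗ b) ⊗ b), g(h(b, c, c), b ⊕ ((c ⊕ c) ⊕ b)), b ⊗ g(b, c) ⊗ ((b ⊗ b) ⊗ b)), c)) ⊗ b ⊗ c ⊕ b ⊗ b ⊗ c ⊗ c ⊗ b)
  Expand products over sums:  b ⊗ b ⊗ c ⊗ c ⊗ c ⊗ d(d(h(b ⊗ c ⊗ c ⊕ c ⊕ c ⊕ c, b ⊗ b ⊗ b ⊗ b ⊗ c ⊗ c, d(b ⊕ b ⊕ c ⊕ c, b ⊕ c ⊕ c ⊕ c)), d(b ⊗ b ⊗ b ⊗ c, h(c, b, b)) ⊕ g(b ⊕ c ⊕ c, b ⊗ b ⊗ c)), g(h(h(b ⊗ b ⊗ b ⊗ c, h(b, b, b), b ⊗ b ⊗ c ⊗ c), g(h(b, c, c), b ⊕ b ⊕ c ⊕ c), b ⊗ b ⊗ b ⊗ b ⊗ g(b, c)), c)) ⊕ b ⊗ b ⊗ b ⊗ c ⊗ c ⊗ c
  Sort:  b ⊗ b ⊗ b ⊗ c ⊗ c ⊗ c ⊕ b ⊗ b ⊗ c ⊗ c ⊗ c ⊗ d(d(h(b ⊗ c ⊗ c ⊕ c ⊕ c ⊕ c, b ⊗ b ⊗ b ⊗ b ⊗ c ⊗ c, d(b ⊕ b ⊕ c ⊕ c, b ⊕ c ⊕ c ⊕ c)), d(b ⊗ b ⊗ b ⊗ c, h(c, b, b)) ⊕ g(b ⊕ c ⊕ c, b ⊗ b ⊗ c)), g(h(h(b ⊗ b ⊗ b ⊗ c, h(b, b, b), b ⊗ b ⊗ c ⊗ c), g(h(b, c, c), b ⊕ b ⊕ c ⊕ c), b ⊗ b ⊗ b ⊗ b ⊗ g(b, c)), c))
Right:  c ⊗ c ⊗ b ⊗ b ⊗ d(d(h(c ⊕ ((c ⊕ c ⊗ (b ⊗ c)) ⊕ c), c ⊗ c ⊗ b ⊗ b ⊗ b ⊗ b, d(c ⊕ ((b ⊕ c) ⊕ b), c ⊕ ((c ⊕ b) ⊕ c))), d(b ⊗ (b ⊗ b) ⊗ c, h(c, b, b)) ⊕ g(c ⊕ (b ⊕ c), b ⊗ (b ⊗ c))), g(h(h((b ⊗ b) ⊗ (b ⊗ c), h(b, b, b), (b ⊗ c) ⊗ c ⊗ b), g(h(b, c, c), b ⊕ b ⊕ c ⊕ c), (b ⊗ b) ⊗ g(b, c) ⊗ b ⊗ b), c)) ⊗ c ⊕ c ⊗ c ⊗ b ⊗ c ⊗ b ⊗ b
  Merge nested applications:  b ⊗ b ⊗ c ⊗ c ⊗ c ⊗ d(d(h(b ⊗ c ⊗ c ⊕ c ⊕ c ⊕ c, b ⊗ b ⊗ b ⊗ b ⊗ c ⊗ c, d(b ⊕ b ⊕ c ⊕ c, b ⊕ c ⊕ c ⊕ c)), d(b ⊗ b ⊗ b ⊗ c, h(c, b, b)) ⊕ g(b ⊕ c ⊕ c, b ⊗ b ⊗ c)), g(h(h(b ⊗ b ⊗ b ⊗ c, h(b, b, b), b ⊗ b ⊗ c ⊗ c), g(h(b, c, c), b ⊕ b ⊕ c ⊕ c), b ⊗ b ⊗ b ⊗ b ⊗ g(b, c)), c)) ⊕ b ⊗ b ⊗ b ⊗ c ⊗ c ⊗ c
  Sort:  b ⊗ b ⊗ b ⊗ c ⊗ c ⊗ c ⊕ b ⊗ b ⊗ c ⊗ c ⊗ c ⊗ d(d(h(b ⊗ c ⊗ c ⊕ c ⊕ c ⊕ c, b ⊗ b ⊗ b ⊗ b ⊗ c ⊗ c, d(b ⊕ b ⊕ c ⊕ c, b ⊕ c ⊕ c ⊕ c)), d(b ⊗ b ⊗ b ⊗ c, h(c, b, b)) ⊕ g(b ⊕ c ⊕ c, b ⊗ b ⊗ c)), g(h(h(b ⊗ b ⊗ b ⊗ c, h(b, b, b), b ⊗ b ⊗ c ⊗ c), g(h(b, c, c), b ⊕ b ⊕ c ⊕ c), b ⊗ b ⊗ b ⊗ b ⊗ g(b, c)), c))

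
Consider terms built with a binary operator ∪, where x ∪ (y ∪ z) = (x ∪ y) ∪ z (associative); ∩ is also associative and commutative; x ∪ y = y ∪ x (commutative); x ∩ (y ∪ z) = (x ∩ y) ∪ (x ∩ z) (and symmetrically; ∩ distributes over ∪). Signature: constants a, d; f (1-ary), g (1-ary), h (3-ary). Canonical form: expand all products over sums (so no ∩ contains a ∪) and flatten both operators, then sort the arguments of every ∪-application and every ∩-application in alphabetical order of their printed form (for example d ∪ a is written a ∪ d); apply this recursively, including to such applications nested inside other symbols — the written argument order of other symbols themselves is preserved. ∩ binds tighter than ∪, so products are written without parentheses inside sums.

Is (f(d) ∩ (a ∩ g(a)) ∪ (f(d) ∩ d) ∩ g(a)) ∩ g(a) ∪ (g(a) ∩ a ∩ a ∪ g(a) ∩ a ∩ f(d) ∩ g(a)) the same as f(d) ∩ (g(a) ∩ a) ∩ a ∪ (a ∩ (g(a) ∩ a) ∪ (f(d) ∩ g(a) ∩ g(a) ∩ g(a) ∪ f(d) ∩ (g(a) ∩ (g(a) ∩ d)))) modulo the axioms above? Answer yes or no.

Left:  (f(d) ∩ (a ∩ g(a)) ∪ (f(d) ∩ d) ∩ g(a)) ∩ g(a) ∪ (g(a) ∩ a ∩ a ∪ g(a) ∩ a ∩ f(d) ∩ g(a))
  Distribute:  a ∩ f(d) ∩ g(a) ∩ g(a) ∪ d ∩ f(d) ∩ g(a) ∩ g(a) ∪ a ∩ a ∩ g(a) ∪ a ∩ f(d) ∩ g(a) ∩ g(a)
  Sort arguments:  a ∩ a ∩ g(a) ∪ a ∩ f(d) ∩ g(a) ∩ g(a) ∪ a ∩ f(d) ∩ g(a) ∩ g(a) ∪ d ∩ f(d) ∩ g(a) ∩ g(a)
Right:  f(d) ∩ (g(a) ∩ a) ∩ a ∪ (a ∩ (g(a) ∩ a) ∪ (f(d) ∩ g(a) ∩ g(a) ∩ g(a) ∪ f(d) ∩ (g(a) ∩ (g(a) ∩ d))))
  Merge nested applications:  a ∩ a ∩ f(d) ∩ g(a) ∪ a ∩ a ∩ g(a) ∪ f(d) ∩ g(a) ∩ g(a) ∩ g(a) ∪ d ∩ f(d) ∩ g(a) ∩ g(a)
  Order the arguments:  a ∩ a ∩ f(d) ∩ g(a) ∪ a ∩ a ∩ g(a) ∪ d ∩ f(d) ∩ g(a) ∩ g(a) ∪ f(d) ∩ g(a) ∩ g(a) ∩ g(a)

Answer: no — a ∩ a ∩ g(a) ∪ a ∩ f(d) ∩ g(a) ∩ g(a) ∪ a ∩ f(d) ∩ g(a) ∩ g(a) ∪ d ∩ f(d) ∩ g(a) ∩ g(a) vs a ∩ a ∩ f(d) ∩ g(a) ∪ a ∩ a ∩ g(a) ∪ d ∩ f(d) ∩ g(a) ∩ g(a) ∪ f(d) ∩ g(a) ∩ g(a) ∩ g(a)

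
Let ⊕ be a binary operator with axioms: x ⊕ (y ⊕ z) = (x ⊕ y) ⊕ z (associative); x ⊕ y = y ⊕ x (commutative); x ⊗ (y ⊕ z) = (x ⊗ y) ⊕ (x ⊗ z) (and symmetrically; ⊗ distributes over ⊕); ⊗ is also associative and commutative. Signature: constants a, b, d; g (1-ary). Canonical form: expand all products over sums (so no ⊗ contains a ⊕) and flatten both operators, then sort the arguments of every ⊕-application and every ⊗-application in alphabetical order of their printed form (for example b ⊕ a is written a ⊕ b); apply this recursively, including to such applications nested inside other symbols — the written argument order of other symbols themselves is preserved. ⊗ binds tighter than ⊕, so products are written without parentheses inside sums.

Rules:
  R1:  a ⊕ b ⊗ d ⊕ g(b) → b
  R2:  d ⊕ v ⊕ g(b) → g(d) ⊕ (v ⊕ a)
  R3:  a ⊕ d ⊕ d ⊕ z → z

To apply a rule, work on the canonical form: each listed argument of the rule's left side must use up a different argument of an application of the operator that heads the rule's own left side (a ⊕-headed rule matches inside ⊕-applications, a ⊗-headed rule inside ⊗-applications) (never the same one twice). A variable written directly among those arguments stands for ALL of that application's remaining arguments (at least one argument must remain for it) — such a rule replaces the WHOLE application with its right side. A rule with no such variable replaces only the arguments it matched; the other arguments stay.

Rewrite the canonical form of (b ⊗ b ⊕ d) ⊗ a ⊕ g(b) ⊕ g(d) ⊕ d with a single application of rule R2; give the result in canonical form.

Answer: a ⊕ a ⊗ b ⊗ b ⊕ a ⊗ d ⊕ g(d) ⊕ g(d)

Derivation:
Canonical form:  a ⊗ b ⊗ b ⊕ a ⊗ d ⊕ d ⊕ g(b) ⊕ g(d)
R2 matches:  uses d, g(b);  v := a ⊗ b ⊗ b ⊕ a ⊗ d ⊕ g(d)
Every leftover argument binds to the variable; the entire application is replaced.
New term:  a ⊕ a ⊗ b ⊗ b ⊕ a ⊗ d ⊕ g(d) ⊕ g(d)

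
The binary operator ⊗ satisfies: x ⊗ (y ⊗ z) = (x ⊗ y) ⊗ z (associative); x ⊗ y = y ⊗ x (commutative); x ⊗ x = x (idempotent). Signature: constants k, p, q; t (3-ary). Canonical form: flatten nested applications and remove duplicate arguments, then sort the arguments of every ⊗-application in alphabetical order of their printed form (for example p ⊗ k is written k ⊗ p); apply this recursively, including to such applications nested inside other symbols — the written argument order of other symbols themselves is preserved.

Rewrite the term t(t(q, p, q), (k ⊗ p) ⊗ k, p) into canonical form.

Focus inside:  (k ⊗ p) ⊗ k
Un-nest:  k ⊗ p ⊗ k
Deduplicate:  drop duplicate k
Order the arguments:  k ⊗ p
Put back:  t(t(q, p, q), k ⊗ p, p)

Answer: t(t(q, p, q), k ⊗ p, p)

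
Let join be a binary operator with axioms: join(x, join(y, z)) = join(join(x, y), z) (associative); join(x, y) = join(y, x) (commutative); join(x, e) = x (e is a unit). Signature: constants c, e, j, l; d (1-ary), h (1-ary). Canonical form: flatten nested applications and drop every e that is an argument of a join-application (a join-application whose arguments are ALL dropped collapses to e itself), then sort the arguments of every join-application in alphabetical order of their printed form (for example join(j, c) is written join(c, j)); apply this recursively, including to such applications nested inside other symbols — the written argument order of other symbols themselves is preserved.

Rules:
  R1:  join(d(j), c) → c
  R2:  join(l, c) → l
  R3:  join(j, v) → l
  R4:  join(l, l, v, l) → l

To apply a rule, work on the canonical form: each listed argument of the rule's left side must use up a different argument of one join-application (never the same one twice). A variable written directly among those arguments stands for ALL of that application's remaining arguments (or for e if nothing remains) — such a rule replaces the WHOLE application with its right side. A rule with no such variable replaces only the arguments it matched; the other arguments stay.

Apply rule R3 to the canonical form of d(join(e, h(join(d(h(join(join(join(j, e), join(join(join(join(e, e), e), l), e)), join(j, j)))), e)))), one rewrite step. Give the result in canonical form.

Answer: d(h(d(h(l))))

Derivation:
Canonical form:  d(h(d(h(join(j, j, j, l)))))
R3 matches:  uses j;  v := join(j, j, l)
Every leftover argument binds to the variable; the entire application is replaced.
Result:  d(h(d(h(l))))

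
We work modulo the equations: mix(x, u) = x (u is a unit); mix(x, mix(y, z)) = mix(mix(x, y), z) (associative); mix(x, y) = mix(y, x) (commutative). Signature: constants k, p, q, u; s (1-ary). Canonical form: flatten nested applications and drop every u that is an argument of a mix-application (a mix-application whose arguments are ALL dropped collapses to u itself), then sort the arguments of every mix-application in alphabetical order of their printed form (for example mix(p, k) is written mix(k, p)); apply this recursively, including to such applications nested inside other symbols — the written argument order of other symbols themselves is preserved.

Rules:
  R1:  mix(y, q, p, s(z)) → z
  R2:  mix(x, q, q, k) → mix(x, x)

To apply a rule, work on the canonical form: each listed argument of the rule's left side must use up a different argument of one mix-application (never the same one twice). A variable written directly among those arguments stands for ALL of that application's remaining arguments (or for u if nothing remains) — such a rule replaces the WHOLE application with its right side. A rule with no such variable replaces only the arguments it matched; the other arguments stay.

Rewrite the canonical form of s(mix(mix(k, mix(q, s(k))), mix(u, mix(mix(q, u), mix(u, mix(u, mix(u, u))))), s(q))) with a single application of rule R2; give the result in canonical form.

Canonical form:  s(mix(k, q, q, s(k), s(q)))
R2 matches:  uses k, q, q;  x := mix(s(k), s(q))
The variable takes the whole remainder — replace the entire application.
New term:  s(mix(s(k), s(k), s(q), s(q)))

Answer: s(mix(s(k), s(k), s(q), s(q)))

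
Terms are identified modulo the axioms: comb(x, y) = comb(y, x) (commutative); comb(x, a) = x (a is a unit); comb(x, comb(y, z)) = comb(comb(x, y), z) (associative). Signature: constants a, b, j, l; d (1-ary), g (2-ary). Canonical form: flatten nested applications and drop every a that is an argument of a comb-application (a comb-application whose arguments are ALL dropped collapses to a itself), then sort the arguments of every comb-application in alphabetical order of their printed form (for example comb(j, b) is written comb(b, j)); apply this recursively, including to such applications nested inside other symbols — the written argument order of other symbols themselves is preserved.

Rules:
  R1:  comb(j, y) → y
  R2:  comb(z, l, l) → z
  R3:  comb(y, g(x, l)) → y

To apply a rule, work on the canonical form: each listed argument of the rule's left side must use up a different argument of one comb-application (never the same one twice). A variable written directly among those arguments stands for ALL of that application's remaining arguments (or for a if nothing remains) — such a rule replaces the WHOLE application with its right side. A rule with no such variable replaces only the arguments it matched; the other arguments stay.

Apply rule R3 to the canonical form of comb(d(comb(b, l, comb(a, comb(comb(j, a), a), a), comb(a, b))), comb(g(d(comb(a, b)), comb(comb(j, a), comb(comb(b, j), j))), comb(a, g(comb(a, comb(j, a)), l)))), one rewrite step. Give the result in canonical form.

Canonical form:  comb(d(comb(b, b, j, l)), g(d(b), comb(b, j, j, j)), g(j, l))
R3 matches:  uses g(j, l);  x := j, y := comb(d(comb(b, b, j, l)), g(d(b), comb(b, j, j, j)))
The variable takes the whole remainder — replace the entire application.
Giving:  comb(d(comb(b, b, j, l)), g(d(b), comb(b, j, j, j)))

Answer: comb(d(comb(b, b, j, l)), g(d(b), comb(b, j, j, j)))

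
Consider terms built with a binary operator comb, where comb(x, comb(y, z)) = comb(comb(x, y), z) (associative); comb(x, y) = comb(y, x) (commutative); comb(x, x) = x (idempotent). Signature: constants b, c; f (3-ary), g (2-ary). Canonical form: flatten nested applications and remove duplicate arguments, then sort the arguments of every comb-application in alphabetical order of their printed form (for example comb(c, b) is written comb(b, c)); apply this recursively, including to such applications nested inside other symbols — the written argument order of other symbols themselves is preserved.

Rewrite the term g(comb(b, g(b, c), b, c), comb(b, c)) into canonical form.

Descend into:  comb(b, g(b, c), b, c)
Idempotence:  drop duplicate b
Sort:  comb(b, c, g(b, c))
Reassemble:  g(comb(b, c, g(b, c)), comb(b, c))

Answer: g(comb(b, c, g(b, c)), comb(b, c))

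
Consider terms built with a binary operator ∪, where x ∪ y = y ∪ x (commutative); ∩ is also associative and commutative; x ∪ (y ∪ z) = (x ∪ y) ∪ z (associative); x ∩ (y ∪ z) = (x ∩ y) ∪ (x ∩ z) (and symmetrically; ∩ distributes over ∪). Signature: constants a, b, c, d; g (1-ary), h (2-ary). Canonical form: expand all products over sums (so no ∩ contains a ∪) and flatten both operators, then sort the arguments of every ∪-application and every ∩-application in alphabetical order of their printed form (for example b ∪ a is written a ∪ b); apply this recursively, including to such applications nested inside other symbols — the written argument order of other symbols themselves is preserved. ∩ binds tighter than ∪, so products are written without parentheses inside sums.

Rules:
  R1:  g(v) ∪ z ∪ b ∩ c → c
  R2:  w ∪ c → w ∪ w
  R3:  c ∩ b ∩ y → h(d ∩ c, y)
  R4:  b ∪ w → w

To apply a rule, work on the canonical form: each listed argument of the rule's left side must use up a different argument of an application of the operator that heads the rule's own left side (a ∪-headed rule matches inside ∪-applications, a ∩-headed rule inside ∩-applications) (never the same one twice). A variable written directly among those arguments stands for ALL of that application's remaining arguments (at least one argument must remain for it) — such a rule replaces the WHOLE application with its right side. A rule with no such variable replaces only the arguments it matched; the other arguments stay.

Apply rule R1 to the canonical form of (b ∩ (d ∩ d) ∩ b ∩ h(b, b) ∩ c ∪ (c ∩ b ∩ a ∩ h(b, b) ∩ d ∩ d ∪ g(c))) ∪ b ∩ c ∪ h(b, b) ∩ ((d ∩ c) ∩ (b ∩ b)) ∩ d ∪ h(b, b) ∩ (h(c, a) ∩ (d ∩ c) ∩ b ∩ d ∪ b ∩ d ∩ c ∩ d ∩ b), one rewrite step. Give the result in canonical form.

Canonical form:  a ∩ b ∩ c ∩ d ∩ d ∩ h(b, b) ∪ b ∩ b ∩ c ∩ d ∩ d ∩ h(b, b) ∪ b ∩ b ∩ c ∩ d ∩ d ∩ h(b, b) ∪ b ∩ b ∩ c ∩ d ∩ d ∩ h(b, b) ∪ b ∩ c ∪ b ∩ c ∩ d ∩ d ∩ h(b, b) ∩ h(c, a) ∪ g(c)
Match R1:  consume b ∩ c, g(c);  v := c, z := a ∩ b ∩ c ∩ d ∩ d ∩ h(b, b) ∪ b ∩ b ∩ c ∩ d ∩ d ∩ h(b, b) ∪ b ∩ b ∩ c ∩ d ∩ d ∩ h(b, b) ∪ b ∩ b ∩ c ∩ d ∩ d ∩ h(b, b) ∪ b ∩ c ∩ d ∩ d ∩ h(b, b) ∩ h(c, a)
The variable takes the whole remainder — replace the entire application.
New term:  c

Answer: c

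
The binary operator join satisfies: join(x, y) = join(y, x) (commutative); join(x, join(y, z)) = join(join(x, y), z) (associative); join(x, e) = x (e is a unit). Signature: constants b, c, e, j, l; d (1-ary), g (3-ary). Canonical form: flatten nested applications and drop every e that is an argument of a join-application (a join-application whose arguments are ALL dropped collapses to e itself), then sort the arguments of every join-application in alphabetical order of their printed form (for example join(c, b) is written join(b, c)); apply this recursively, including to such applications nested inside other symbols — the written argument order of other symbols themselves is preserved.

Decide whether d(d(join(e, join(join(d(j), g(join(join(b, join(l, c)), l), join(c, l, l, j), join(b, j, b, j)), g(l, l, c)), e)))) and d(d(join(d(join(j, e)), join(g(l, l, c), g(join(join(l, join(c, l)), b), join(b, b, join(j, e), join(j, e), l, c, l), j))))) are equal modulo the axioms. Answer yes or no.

Left:  d(d(join(e, join(join(d(j), g(join(join(b, join(l, c)), l), join(c, l, l, j), join(b, j, b, j)), g(l, l, c)), e))))
  Descend into:  join(e, join(join(d(j), g(join(join(b, join(l, c)), l), join(c, l, l, j), join(b, j, b, j)), g(l, l, c)), e))
  Flatten:  join(e, d(j), g(join(join(b, join(l, c)), l), join(c, l, l, j), join(b, j, b, j)), g(l, l, c), e)
  Simplify inside:  g(join(join(b, join(l, c)), l), join(c, l, l, j), join(b, j, b, j))  →  g(join(b, c, l, l), join(c, j, l, l), join(b, b, j, j))
  Units out:  drop e (×2)
  Sort arguments:  join(d(j), g(join(b, c, l, l), join(c, j, l, l), join(b, b, j, j)), g(l, l, c))
  Put back:  d(d(join(d(j), g(join(b, c, l, l), join(c, j, l, l), join(b, b, j, j)), g(l, l, c))))
Right:  d(d(join(d(join(j, e)), join(g(l, l, c), g(join(join(l, join(c, l)), b), join(b, b, join(j, e), join(j, e), l, c, l), j)))))
  Work inside:  join(d(join(j, e)), join(g(l, l, c), g(join(join(l, join(c, l)), b), join(b, b, join(j, e), join(j, e), l, c, l), j)))
  Un-nest:  join(d(join(j, e)), g(l, l, c), g(join(join(l, join(c, l)), b), join(b, b, join(j, e), join(j, e), l, c, l), j))
  Inside:  d(join(j, e))  →  d(j)
  Canonicalize subterm:  g(join(join(l, join(c, l)), b), join(b, b, join(j, e), join(j, e), l, c, l), j)  →  g(join(b, c, l, l), join(b, b, c, j, j, l, l), j)
  Sort:  join(d(j), g(join(b, c, l, l), join(b, b, c, j, j, l, l), j), g(l, l, c))
  Put back:  d(d(join(d(j), g(join(b, c, l, l), join(b, b, c, j, j, l, l), j), g(l, l, c))))

Answer: no — d(d(join(d(j), g(join(b, c, l, l), join(c, j, l, l), join(b, b, j, j)), g(l, l, c)))) vs d(d(join(d(j), g(join(b, c, l, l), join(b, b, c, j, j, l, l), j), g(l, l, c))))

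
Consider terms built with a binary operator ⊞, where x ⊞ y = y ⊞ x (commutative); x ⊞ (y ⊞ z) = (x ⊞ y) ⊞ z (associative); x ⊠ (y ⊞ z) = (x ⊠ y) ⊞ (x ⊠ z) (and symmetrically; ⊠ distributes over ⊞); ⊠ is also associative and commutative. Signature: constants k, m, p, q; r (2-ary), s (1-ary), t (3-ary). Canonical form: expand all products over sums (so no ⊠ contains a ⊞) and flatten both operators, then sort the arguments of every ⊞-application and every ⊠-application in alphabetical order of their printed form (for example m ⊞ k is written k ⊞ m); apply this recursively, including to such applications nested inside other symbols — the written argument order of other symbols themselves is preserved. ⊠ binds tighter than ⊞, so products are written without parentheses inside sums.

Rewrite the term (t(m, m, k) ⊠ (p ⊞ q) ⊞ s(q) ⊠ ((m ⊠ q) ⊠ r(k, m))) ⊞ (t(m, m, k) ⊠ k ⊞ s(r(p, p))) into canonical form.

Answer: k ⊠ t(m, m, k) ⊞ m ⊠ q ⊠ r(k, m) ⊠ s(q) ⊞ p ⊠ t(m, m, k) ⊞ q ⊠ t(m, m, k) ⊞ s(r(p, p))

Derivation:
Distribute:  p ⊠ t(m, m, k) ⊞ q ⊠ t(m, m, k) ⊞ m ⊠ q ⊠ r(k, m) ⊠ s(q) ⊞ k ⊠ t(m, m, k) ⊞ s(r(p, p))
Order the arguments:  k ⊠ t(m, m, k) ⊞ m ⊠ q ⊠ r(k, m) ⊠ s(q) ⊞ p ⊠ t(m, m, k) ⊞ q ⊠ t(m, m, k) ⊞ s(r(p, p))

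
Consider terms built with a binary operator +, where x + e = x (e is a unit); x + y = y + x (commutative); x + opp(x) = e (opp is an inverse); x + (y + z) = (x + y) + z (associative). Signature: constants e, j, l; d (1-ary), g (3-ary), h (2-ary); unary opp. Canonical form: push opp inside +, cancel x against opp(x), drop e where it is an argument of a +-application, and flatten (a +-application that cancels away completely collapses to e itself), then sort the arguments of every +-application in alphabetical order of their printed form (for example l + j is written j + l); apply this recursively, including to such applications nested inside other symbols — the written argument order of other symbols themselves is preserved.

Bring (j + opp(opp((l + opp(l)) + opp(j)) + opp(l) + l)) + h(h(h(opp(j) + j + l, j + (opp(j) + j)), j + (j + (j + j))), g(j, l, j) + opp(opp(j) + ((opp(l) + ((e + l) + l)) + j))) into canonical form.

Push opp inside:  distribute opp over + and collapse double opp
Inverses cancel:  j cancels; l cancels
Collect:  h(h(h(l, j), j + j + j + j), g(j, l, j) + opp(l))

Answer: h(h(h(l, j), j + j + j + j), g(j, l, j) + opp(l))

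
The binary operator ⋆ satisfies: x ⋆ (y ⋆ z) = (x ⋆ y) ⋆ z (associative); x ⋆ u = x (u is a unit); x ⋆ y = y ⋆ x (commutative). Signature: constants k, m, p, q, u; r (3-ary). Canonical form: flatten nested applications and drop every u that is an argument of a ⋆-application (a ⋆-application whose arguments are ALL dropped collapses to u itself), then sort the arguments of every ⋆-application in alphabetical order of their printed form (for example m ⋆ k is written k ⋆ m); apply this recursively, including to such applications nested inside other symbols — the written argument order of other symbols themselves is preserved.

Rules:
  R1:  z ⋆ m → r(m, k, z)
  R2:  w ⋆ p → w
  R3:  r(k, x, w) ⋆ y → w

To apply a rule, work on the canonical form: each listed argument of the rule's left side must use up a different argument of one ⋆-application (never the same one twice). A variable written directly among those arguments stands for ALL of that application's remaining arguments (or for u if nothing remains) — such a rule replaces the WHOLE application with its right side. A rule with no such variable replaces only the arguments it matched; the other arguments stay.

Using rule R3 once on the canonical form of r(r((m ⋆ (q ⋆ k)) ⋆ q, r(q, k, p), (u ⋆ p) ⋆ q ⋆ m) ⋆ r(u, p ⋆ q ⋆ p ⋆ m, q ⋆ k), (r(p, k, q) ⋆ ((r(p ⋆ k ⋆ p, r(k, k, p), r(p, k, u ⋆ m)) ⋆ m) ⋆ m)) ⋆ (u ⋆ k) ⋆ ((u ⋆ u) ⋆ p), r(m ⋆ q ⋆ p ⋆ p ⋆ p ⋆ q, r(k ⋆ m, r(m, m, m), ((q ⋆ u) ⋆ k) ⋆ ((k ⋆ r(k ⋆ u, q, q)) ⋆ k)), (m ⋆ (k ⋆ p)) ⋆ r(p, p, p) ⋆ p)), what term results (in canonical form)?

Answer: r(r(k ⋆ m ⋆ q ⋆ q, r(q, k, p), m ⋆ p ⋆ q) ⋆ r(u, m ⋆ p ⋆ p ⋆ q, k ⋆ q), k ⋆ m ⋆ m ⋆ p ⋆ r(k ⋆ p ⋆ p, r(k, k, p), r(p, k, m)) ⋆ r(p, k, q), r(m ⋆ p ⋆ p ⋆ p ⋆ q ⋆ q, r(k ⋆ m, r(m, m, m), q), k ⋆ m ⋆ p ⋆ p ⋆ r(p, p, p)))

Derivation:
Canonical form:  r(r(k ⋆ m ⋆ q ⋆ q, r(q, k, p), m ⋆ p ⋆ q) ⋆ r(u, m ⋆ p ⋆ p ⋆ q, k ⋆ q), k ⋆ m ⋆ m ⋆ p ⋆ r(k ⋆ p ⋆ p, r(k, k, p), r(p, k, m)) ⋆ r(p, k, q), r(m ⋆ p ⋆ p ⋆ p ⋆ q ⋆ q, r(k ⋆ m, r(m, m, m), k ⋆ k ⋆ k ⋆ q ⋆ r(k, q, q)), k ⋆ m ⋆ p ⋆ p ⋆ r(p, p, p)))
R3 matches:  uses r(k, q, q);  w := q, x := q, y := k ⋆ k ⋆ k ⋆ q
The variable takes the whole remainder — replace the entire application.
New term:  r(r(k ⋆ m ⋆ q ⋆ q, r(q, k, p), m ⋆ p ⋆ q) ⋆ r(u, m ⋆ p ⋆ p ⋆ q, k ⋆ q), k ⋆ m ⋆ m ⋆ p ⋆ r(k ⋆ p ⋆ p, r(k, k, p), r(p, k, m)) ⋆ r(p, k, q), r(m ⋆ p ⋆ p ⋆ p ⋆ q ⋆ q, r(k ⋆ m, r(m, m, m), q), k ⋆ m ⋆ p ⋆ p ⋆ r(p, p, p)))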